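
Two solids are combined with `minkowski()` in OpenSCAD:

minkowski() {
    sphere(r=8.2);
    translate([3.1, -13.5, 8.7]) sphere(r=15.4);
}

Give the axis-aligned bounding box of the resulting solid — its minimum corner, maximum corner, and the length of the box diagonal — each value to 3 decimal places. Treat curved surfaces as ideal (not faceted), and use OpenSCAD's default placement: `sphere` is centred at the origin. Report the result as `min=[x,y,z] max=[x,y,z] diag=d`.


min=[-20.500,-37.100,-14.900] max=[26.700,10.100,32.300] diag=81.753

A = translate([3.1, -13.5, 8.7]) sphere(r=15.4) → bbox [-12.3,-28.9,-6.7] .. [18.5,1.9,24.1]
B = sphere(r=8.2) → bbox [-8.2,-8.2,-8.2] .. [8.2,8.2,8.2]
lo = A.lo+B.lo = [-12.3-8.2, -28.9-8.2, -6.7-8.2] = [-20.500,-37.100,-14.900]
hi = A.hi+B.hi = [18.5+8.2, 1.9+8.2, 24.1+8.2] = [26.700,10.100,32.300]
diag = √(47.2²+47.2²+47.2²) = √6683.52 = 81.753


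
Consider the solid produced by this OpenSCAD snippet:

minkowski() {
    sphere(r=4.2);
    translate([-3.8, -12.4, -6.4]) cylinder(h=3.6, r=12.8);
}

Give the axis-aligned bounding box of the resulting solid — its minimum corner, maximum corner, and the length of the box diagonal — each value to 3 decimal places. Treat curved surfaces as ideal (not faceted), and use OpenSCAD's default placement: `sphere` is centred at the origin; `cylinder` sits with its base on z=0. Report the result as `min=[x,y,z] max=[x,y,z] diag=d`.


min=[-20.800,-29.400,-10.600] max=[13.200,4.600,1.400] diag=49.558

A = translate([-3.8, -12.4, -6.4]) cylinder(h=3.6, r=12.8) → bbox [-16.6,-25.2,-6.4] .. [9,0.4,-2.8]
B = sphere(r=4.2) → bbox [-4.2,-4.2,-4.2] .. [4.2,4.2,4.2]
lo = A.lo+B.lo = [-16.6-4.2, -25.2-4.2, -6.4-4.2] = [-20.800,-29.400,-10.600]
hi = A.hi+B.hi = [9+4.2, 0.4+4.2, -2.8+4.2] = [13.200,4.600,1.400]
diag = √(34²+34²+12²) = √2456 = 49.558


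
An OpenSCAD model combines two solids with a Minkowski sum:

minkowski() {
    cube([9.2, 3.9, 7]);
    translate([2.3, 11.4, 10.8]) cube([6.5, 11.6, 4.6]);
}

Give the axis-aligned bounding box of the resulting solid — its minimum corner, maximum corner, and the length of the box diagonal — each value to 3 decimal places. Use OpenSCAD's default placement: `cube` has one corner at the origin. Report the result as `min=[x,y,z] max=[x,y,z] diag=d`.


A = translate([2.3, 11.4, 10.8]) cube([6.5, 11.6, 4.6]) → bbox [2.3,11.4,10.8] .. [8.8,23,15.4]
B = cube([9.2, 3.9, 7]) → bbox [0,0,0] .. [9.2,3.9,7]
lo = A.lo+B.lo = [2.3+0, 11.4+0, 10.8+0] = [2.300,11.400,10.800]
hi = A.hi+B.hi = [8.8+9.2, 23+3.9, 15.4+7] = [18.000,26.900,22.400]
diag = √(15.7²+15.5²+11.6²) = √621.3 = 24.926

min=[2.300,11.400,10.800] max=[18.000,26.900,22.400] diag=24.926


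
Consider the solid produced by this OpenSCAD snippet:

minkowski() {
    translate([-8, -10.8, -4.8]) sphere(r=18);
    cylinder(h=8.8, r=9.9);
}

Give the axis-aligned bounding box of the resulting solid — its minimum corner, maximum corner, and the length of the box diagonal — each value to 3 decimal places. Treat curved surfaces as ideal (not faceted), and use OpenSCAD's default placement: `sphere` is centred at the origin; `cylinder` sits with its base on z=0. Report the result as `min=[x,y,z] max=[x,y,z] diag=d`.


A = translate([-8, -10.8, -4.8]) sphere(r=18) → bbox [-26,-28.8,-22.8] .. [10,7.2,13.2]
B = cylinder(h=8.8, r=9.9) → bbox [-9.9,-9.9,0] .. [9.9,9.9,8.8]
lo = A.lo+B.lo = [-26-9.9, -28.8-9.9, -22.8+0] = [-35.900,-38.700,-22.800]
hi = A.hi+B.hi = [10+9.9, 7.2+9.9, 13.2+8.8] = [19.900,17.100,22.000]
diag = √(55.8²+55.8²+44.8²) = √8234.32 = 90.743

min=[-35.900,-38.700,-22.800] max=[19.900,17.100,22.000] diag=90.743


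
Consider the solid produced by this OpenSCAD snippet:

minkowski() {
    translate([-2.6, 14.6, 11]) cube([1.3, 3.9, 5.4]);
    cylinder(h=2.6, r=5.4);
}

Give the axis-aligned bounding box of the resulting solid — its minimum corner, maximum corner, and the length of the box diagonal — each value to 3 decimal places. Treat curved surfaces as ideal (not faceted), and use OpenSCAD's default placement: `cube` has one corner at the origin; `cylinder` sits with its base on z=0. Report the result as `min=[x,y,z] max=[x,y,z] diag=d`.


A = translate([-2.6, 14.6, 11]) cube([1.3, 3.9, 5.4]) → bbox [-2.6,14.6,11] .. [-1.3,18.5,16.4]
B = cylinder(h=2.6, r=5.4) → bbox [-5.4,-5.4,0] .. [5.4,5.4,2.6]
lo = A.lo+B.lo = [-2.6-5.4, 14.6-5.4, 11+0] = [-8.000,9.200,11.000]
hi = A.hi+B.hi = [-1.3+5.4, 18.5+5.4, 16.4+2.6] = [4.100,23.900,19.000]
diag = √(12.1²+14.7²+8²) = √426.5 = 20.652

min=[-8.000,9.200,11.000] max=[4.100,23.900,19.000] diag=20.652


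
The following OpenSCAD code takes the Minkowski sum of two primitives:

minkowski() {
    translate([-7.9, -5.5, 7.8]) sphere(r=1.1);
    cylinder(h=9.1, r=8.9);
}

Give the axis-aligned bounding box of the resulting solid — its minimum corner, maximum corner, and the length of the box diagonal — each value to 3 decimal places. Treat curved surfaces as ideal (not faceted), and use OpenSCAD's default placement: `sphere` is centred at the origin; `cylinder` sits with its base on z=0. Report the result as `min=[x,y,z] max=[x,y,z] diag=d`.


A = translate([-7.9, -5.5, 7.8]) sphere(r=1.1) → bbox [-9,-6.6,6.7] .. [-6.8,-4.4,8.9]
B = cylinder(h=9.1, r=8.9) → bbox [-8.9,-8.9,0] .. [8.9,8.9,9.1]
lo = A.lo+B.lo = [-9-8.9, -6.6-8.9, 6.7+0] = [-17.900,-15.500,6.700]
hi = A.hi+B.hi = [-6.8+8.9, -4.4+8.9, 8.9+9.1] = [2.100,4.500,18.000]
diag = √(20²+20²+11.3²) = √927.69 = 30.458

min=[-17.900,-15.500,6.700] max=[2.100,4.500,18.000] diag=30.458


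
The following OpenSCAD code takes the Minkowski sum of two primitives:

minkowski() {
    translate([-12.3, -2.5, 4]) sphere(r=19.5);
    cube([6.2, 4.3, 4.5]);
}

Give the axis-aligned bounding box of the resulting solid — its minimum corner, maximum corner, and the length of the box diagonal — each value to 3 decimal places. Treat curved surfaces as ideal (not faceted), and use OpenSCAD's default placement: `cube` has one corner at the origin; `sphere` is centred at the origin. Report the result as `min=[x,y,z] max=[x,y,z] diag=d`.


A = translate([-12.3, -2.5, 4]) sphere(r=19.5) → bbox [-31.8,-22,-15.5] .. [7.2,17,23.5]
B = cube([6.2, 4.3, 4.5]) → bbox [0,0,0] .. [6.2,4.3,4.5]
lo = A.lo+B.lo = [-31.8+0, -22+0, -15.5+0] = [-31.800,-22.000,-15.500]
hi = A.hi+B.hi = [7.2+6.2, 17+4.3, 23.5+4.5] = [13.400,21.300,28.000]
diag = √(45.2²+43.3²+43.5²) = √5810.18 = 76.225

min=[-31.800,-22.000,-15.500] max=[13.400,21.300,28.000] diag=76.225


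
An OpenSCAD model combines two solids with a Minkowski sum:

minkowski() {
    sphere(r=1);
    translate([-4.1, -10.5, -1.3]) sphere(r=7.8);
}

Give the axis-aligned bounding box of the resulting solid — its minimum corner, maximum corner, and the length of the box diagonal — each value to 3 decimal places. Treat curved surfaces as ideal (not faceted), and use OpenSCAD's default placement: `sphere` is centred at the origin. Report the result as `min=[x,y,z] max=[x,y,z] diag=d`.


A = translate([-4.1, -10.5, -1.3]) sphere(r=7.8) → bbox [-11.9,-18.3,-9.1] .. [3.7,-2.7,6.5]
B = sphere(r=1) → bbox [-1,-1,-1] .. [1,1,1]
lo = A.lo+B.lo = [-11.9-1, -18.3-1, -9.1-1] = [-12.900,-19.300,-10.100]
hi = A.hi+B.hi = [3.7+1, -2.7+1, 6.5+1] = [4.700,-1.700,7.500]
diag = √(17.6²+17.6²+17.6²) = √929.28 = 30.484

min=[-12.900,-19.300,-10.100] max=[4.700,-1.700,7.500] diag=30.484


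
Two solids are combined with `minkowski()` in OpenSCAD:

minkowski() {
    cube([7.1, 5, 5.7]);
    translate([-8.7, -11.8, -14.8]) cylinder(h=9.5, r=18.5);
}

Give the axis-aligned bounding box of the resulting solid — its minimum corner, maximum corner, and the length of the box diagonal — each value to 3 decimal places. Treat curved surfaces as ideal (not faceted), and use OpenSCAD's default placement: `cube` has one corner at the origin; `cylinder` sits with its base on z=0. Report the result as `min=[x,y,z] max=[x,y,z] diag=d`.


A = translate([-8.7, -11.8, -14.8]) cylinder(h=9.5, r=18.5) → bbox [-27.2,-30.3,-14.8] .. [9.8,6.7,-5.3]
B = cube([7.1, 5, 5.7]) → bbox [0,0,0] .. [7.1,5,5.7]
lo = A.lo+B.lo = [-27.2+0, -30.3+0, -14.8+0] = [-27.200,-30.300,-14.800]
hi = A.hi+B.hi = [9.8+7.1, 6.7+5, -5.3+5.7] = [16.900,11.700,0.400]
diag = √(44.1²+42²+15.2²) = √3939.85 = 62.768

min=[-27.200,-30.300,-14.800] max=[16.900,11.700,0.400] diag=62.768


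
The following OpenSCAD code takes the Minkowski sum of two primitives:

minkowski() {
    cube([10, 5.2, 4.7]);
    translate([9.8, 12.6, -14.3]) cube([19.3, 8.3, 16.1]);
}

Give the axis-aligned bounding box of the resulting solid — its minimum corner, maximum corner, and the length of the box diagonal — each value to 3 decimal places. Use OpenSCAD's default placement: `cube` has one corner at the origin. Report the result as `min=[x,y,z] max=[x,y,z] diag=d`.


min=[9.800,12.600,-14.300] max=[39.100,26.100,6.500] diag=38.385

A = translate([9.8, 12.6, -14.3]) cube([19.3, 8.3, 16.1]) → bbox [9.8,12.6,-14.3] .. [29.1,20.9,1.8]
B = cube([10, 5.2, 4.7]) → bbox [0,0,0] .. [10,5.2,4.7]
lo = A.lo+B.lo = [9.8+0, 12.6+0, -14.3+0] = [9.800,12.600,-14.300]
hi = A.hi+B.hi = [29.1+10, 20.9+5.2, 1.8+4.7] = [39.100,26.100,6.500]
diag = √(29.3²+13.5²+20.8²) = √1473.38 = 38.385


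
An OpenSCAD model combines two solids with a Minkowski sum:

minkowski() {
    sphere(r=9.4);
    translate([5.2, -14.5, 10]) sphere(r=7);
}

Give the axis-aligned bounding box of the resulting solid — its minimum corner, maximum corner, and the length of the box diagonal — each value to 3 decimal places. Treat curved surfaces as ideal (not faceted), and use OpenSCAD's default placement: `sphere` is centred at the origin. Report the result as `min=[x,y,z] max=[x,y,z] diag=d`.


A = translate([5.2, -14.5, 10]) sphere(r=7) → bbox [-1.8,-21.5,3] .. [12.2,-7.5,17]
B = sphere(r=9.4) → bbox [-9.4,-9.4,-9.4] .. [9.4,9.4,9.4]
lo = A.lo+B.lo = [-1.8-9.4, -21.5-9.4, 3-9.4] = [-11.200,-30.900,-6.400]
hi = A.hi+B.hi = [12.2+9.4, -7.5+9.4, 17+9.4] = [21.600,1.900,26.400]
diag = √(32.8²+32.8²+32.8²) = √3227.52 = 56.811

min=[-11.200,-30.900,-6.400] max=[21.600,1.900,26.400] diag=56.811


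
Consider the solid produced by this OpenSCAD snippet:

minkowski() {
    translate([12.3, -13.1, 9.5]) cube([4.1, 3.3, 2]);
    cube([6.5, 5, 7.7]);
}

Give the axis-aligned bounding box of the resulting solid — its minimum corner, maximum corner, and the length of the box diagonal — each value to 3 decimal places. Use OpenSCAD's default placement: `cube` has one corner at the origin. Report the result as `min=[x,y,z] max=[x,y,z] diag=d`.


min=[12.300,-13.100,9.500] max=[22.900,-4.800,19.200] diag=16.593

A = translate([12.3, -13.1, 9.5]) cube([4.1, 3.3, 2]) → bbox [12.3,-13.1,9.5] .. [16.4,-9.8,11.5]
B = cube([6.5, 5, 7.7]) → bbox [0,0,0] .. [6.5,5,7.7]
lo = A.lo+B.lo = [12.3+0, -13.1+0, 9.5+0] = [12.300,-13.100,9.500]
hi = A.hi+B.hi = [16.4+6.5, -9.8+5, 11.5+7.7] = [22.900,-4.800,19.200]
diag = √(10.6²+8.3²+9.7²) = √275.34 = 16.593


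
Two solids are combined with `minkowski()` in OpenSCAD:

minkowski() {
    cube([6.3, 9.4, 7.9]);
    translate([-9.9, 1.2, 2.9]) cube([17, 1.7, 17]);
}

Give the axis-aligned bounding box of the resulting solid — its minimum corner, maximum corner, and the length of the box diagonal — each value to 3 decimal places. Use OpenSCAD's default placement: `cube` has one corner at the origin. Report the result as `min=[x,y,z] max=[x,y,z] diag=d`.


min=[-9.900,1.200,2.900] max=[13.400,12.300,27.800] diag=35.862

A = translate([-9.9, 1.2, 2.9]) cube([17, 1.7, 17]) → bbox [-9.9,1.2,2.9] .. [7.1,2.9,19.9]
B = cube([6.3, 9.4, 7.9]) → bbox [0,0,0] .. [6.3,9.4,7.9]
lo = A.lo+B.lo = [-9.9+0, 1.2+0, 2.9+0] = [-9.900,1.200,2.900]
hi = A.hi+B.hi = [7.1+6.3, 2.9+9.4, 19.9+7.9] = [13.400,12.300,27.800]
diag = √(23.3²+11.1²+24.9²) = √1286.11 = 35.862


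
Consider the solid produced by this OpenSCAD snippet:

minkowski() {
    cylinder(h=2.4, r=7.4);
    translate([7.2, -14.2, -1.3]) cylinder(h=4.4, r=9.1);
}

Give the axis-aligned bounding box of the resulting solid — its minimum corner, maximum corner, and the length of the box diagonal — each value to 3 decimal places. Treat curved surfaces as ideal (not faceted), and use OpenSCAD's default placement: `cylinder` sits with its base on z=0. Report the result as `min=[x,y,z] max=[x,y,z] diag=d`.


A = translate([7.2, -14.2, -1.3]) cylinder(h=4.4, r=9.1) → bbox [-1.9,-23.3,-1.3] .. [16.3,-5.1,3.1]
B = cylinder(h=2.4, r=7.4) → bbox [-7.4,-7.4,0] .. [7.4,7.4,2.4]
lo = A.lo+B.lo = [-1.9-7.4, -23.3-7.4, -1.3+0] = [-9.300,-30.700,-1.300]
hi = A.hi+B.hi = [16.3+7.4, -5.1+7.4, 3.1+2.4] = [23.700,2.300,5.500]
diag = √(33²+33²+6.8²) = √2224.24 = 47.162

min=[-9.300,-30.700,-1.300] max=[23.700,2.300,5.500] diag=47.162


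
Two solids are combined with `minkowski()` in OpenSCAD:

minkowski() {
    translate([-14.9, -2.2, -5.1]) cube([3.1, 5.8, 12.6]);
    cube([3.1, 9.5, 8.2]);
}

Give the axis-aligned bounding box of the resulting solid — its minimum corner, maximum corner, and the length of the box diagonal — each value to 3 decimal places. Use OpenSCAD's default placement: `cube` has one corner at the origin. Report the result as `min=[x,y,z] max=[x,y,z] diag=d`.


A = translate([-14.9, -2.2, -5.1]) cube([3.1, 5.8, 12.6]) → bbox [-14.9,-2.2,-5.1] .. [-11.8,3.6,7.5]
B = cube([3.1, 9.5, 8.2]) → bbox [0,0,0] .. [3.1,9.5,8.2]
lo = A.lo+B.lo = [-14.9+0, -2.2+0, -5.1+0] = [-14.900,-2.200,-5.100]
hi = A.hi+B.hi = [-11.8+3.1, 3.6+9.5, 7.5+8.2] = [-8.700,13.100,15.700]
diag = √(6.2²+15.3²+20.8²) = √705.17 = 26.555

min=[-14.900,-2.200,-5.100] max=[-8.700,13.100,15.700] diag=26.555


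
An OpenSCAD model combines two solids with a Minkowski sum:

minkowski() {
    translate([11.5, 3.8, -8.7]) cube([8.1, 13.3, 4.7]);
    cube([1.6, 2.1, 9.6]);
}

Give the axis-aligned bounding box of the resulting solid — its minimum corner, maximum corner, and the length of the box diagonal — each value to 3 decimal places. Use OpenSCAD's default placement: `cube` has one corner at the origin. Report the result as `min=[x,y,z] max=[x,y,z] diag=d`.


min=[11.500,3.800,-8.700] max=[21.200,19.200,5.600] diag=23.146

A = translate([11.5, 3.8, -8.7]) cube([8.1, 13.3, 4.7]) → bbox [11.5,3.8,-8.7] .. [19.6,17.1,-4]
B = cube([1.6, 2.1, 9.6]) → bbox [0,0,0] .. [1.6,2.1,9.6]
lo = A.lo+B.lo = [11.5+0, 3.8+0, -8.7+0] = [11.500,3.800,-8.700]
hi = A.hi+B.hi = [19.6+1.6, 17.1+2.1, -4+9.6] = [21.200,19.200,5.600]
diag = √(9.7²+15.4²+14.3²) = √535.74 = 23.146


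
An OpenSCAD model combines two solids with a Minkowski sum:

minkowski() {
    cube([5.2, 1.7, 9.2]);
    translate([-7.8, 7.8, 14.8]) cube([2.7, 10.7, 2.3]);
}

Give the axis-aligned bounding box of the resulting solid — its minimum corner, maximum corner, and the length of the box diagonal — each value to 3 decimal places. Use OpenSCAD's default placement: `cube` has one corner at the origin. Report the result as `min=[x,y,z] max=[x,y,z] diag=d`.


min=[-7.800,7.800,14.800] max=[0.100,20.200,26.300] diag=18.666

A = translate([-7.8, 7.8, 14.8]) cube([2.7, 10.7, 2.3]) → bbox [-7.8,7.8,14.8] .. [-5.1,18.5,17.1]
B = cube([5.2, 1.7, 9.2]) → bbox [0,0,0] .. [5.2,1.7,9.2]
lo = A.lo+B.lo = [-7.8+0, 7.8+0, 14.8+0] = [-7.800,7.800,14.800]
hi = A.hi+B.hi = [-5.1+5.2, 18.5+1.7, 17.1+9.2] = [0.100,20.200,26.300]
diag = √(7.9²+12.4²+11.5²) = √348.42 = 18.666


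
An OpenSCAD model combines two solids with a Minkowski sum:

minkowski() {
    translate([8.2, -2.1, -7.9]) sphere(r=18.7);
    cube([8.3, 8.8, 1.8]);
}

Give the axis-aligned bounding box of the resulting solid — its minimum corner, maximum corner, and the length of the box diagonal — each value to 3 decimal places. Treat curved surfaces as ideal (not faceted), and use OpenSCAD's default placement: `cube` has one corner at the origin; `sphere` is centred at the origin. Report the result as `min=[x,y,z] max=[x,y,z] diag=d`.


A = translate([8.2, -2.1, -7.9]) sphere(r=18.7) → bbox [-10.5,-20.8,-26.6] .. [26.9,16.6,10.8]
B = cube([8.3, 8.8, 1.8]) → bbox [0,0,0] .. [8.3,8.8,1.8]
lo = A.lo+B.lo = [-10.5+0, -20.8+0, -26.6+0] = [-10.500,-20.800,-26.600]
hi = A.hi+B.hi = [26.9+8.3, 16.6+8.8, 10.8+1.8] = [35.200,25.400,12.600]
diag = √(45.7²+46.2²+39.2²) = √5759.57 = 75.892

min=[-10.500,-20.800,-26.600] max=[35.200,25.400,12.600] diag=75.892


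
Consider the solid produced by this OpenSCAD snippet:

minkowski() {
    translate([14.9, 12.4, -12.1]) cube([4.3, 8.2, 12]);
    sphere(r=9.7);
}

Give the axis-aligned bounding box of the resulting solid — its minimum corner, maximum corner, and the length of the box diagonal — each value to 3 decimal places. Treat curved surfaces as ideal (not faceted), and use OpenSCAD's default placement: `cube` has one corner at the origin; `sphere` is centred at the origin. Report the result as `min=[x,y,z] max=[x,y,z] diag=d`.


A = translate([14.9, 12.4, -12.1]) cube([4.3, 8.2, 12]) → bbox [14.9,12.4,-12.1] .. [19.2,20.6,-0.1]
B = sphere(r=9.7) → bbox [-9.7,-9.7,-9.7] .. [9.7,9.7,9.7]
lo = A.lo+B.lo = [14.9-9.7, 12.4-9.7, -12.1-9.7] = [5.200,2.700,-21.800]
hi = A.hi+B.hi = [19.2+9.7, 20.6+9.7, -0.1+9.7] = [28.900,30.300,9.600]
diag = √(23.7²+27.6²+31.4²) = √2309.41 = 48.056

min=[5.200,2.700,-21.800] max=[28.900,30.300,9.600] diag=48.056


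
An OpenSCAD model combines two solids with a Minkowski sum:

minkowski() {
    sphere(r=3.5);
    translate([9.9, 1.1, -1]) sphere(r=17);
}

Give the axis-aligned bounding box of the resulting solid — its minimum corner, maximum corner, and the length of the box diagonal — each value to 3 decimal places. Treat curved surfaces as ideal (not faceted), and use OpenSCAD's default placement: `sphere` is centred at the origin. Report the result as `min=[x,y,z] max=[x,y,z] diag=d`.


min=[-10.600,-19.400,-21.500] max=[30.400,21.600,19.500] diag=71.014

A = translate([9.9, 1.1, -1]) sphere(r=17) → bbox [-7.1,-15.9,-18] .. [26.9,18.1,16]
B = sphere(r=3.5) → bbox [-3.5,-3.5,-3.5] .. [3.5,3.5,3.5]
lo = A.lo+B.lo = [-7.1-3.5, -15.9-3.5, -18-3.5] = [-10.600,-19.400,-21.500]
hi = A.hi+B.hi = [26.9+3.5, 18.1+3.5, 16+3.5] = [30.400,21.600,19.500]
diag = √(41²+41²+41²) = √5043 = 71.014


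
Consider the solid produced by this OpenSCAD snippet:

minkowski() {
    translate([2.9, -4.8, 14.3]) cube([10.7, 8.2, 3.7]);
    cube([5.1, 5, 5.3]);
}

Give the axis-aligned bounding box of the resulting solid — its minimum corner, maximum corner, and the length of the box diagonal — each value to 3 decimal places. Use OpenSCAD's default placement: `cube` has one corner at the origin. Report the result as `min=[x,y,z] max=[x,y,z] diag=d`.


A = translate([2.9, -4.8, 14.3]) cube([10.7, 8.2, 3.7]) → bbox [2.9,-4.8,14.3] .. [13.6,3.4,18]
B = cube([5.1, 5, 5.3]) → bbox [0,0,0] .. [5.1,5,5.3]
lo = A.lo+B.lo = [2.9+0, -4.8+0, 14.3+0] = [2.900,-4.800,14.300]
hi = A.hi+B.hi = [13.6+5.1, 3.4+5, 18+5.3] = [18.700,8.400,23.300]
diag = √(15.8²+13.2²+9²) = √504.88 = 22.470

min=[2.900,-4.800,14.300] max=[18.700,8.400,23.300] diag=22.470


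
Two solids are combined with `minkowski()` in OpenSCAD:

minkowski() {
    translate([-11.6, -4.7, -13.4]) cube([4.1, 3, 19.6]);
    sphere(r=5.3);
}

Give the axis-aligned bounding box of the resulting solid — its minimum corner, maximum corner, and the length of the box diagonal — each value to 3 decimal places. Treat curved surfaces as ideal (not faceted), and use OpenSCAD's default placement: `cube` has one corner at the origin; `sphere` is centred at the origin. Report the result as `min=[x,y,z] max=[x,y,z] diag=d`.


min=[-16.900,-10.000,-18.700] max=[-2.200,3.600,11.500] diag=36.237

A = translate([-11.6, -4.7, -13.4]) cube([4.1, 3, 19.6]) → bbox [-11.6,-4.7,-13.4] .. [-7.5,-1.7,6.2]
B = sphere(r=5.3) → bbox [-5.3,-5.3,-5.3] .. [5.3,5.3,5.3]
lo = A.lo+B.lo = [-11.6-5.3, -4.7-5.3, -13.4-5.3] = [-16.900,-10.000,-18.700]
hi = A.hi+B.hi = [-7.5+5.3, -1.7+5.3, 6.2+5.3] = [-2.200,3.600,11.500]
diag = √(14.7²+13.6²+30.2²) = √1313.09 = 36.237


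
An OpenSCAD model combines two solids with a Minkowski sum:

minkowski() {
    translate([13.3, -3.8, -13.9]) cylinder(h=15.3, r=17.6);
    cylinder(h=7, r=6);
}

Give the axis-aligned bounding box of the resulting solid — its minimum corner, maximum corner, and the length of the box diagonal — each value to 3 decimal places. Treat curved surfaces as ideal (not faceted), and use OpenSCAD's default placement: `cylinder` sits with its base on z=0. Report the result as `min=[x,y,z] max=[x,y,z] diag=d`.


A = translate([13.3, -3.8, -13.9]) cylinder(h=15.3, r=17.6) → bbox [-4.3,-21.4,-13.9] .. [30.9,13.8,1.4]
B = cylinder(h=7, r=6) → bbox [-6,-6,0] .. [6,6,7]
lo = A.lo+B.lo = [-4.3-6, -21.4-6, -13.9+0] = [-10.300,-27.400,-13.900]
hi = A.hi+B.hi = [30.9+6, 13.8+6, 1.4+7] = [36.900,19.800,8.400]
diag = √(47.2²+47.2²+22.3²) = √4952.97 = 70.377

min=[-10.300,-27.400,-13.900] max=[36.900,19.800,8.400] diag=70.377


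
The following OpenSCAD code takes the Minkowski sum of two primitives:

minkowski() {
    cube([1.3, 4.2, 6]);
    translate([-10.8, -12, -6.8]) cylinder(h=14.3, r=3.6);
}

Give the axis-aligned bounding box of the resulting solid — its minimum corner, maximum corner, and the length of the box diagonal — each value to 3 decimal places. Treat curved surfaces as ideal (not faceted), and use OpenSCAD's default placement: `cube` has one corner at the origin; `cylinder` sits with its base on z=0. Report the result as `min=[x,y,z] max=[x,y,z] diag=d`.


min=[-14.400,-15.600,-6.800] max=[-5.900,-4.200,13.500] diag=24.785

A = translate([-10.8, -12, -6.8]) cylinder(h=14.3, r=3.6) → bbox [-14.4,-15.6,-6.8] .. [-7.2,-8.4,7.5]
B = cube([1.3, 4.2, 6]) → bbox [0,0,0] .. [1.3,4.2,6]
lo = A.lo+B.lo = [-14.4+0, -15.6+0, -6.8+0] = [-14.400,-15.600,-6.800]
hi = A.hi+B.hi = [-7.2+1.3, -8.4+4.2, 7.5+6] = [-5.900,-4.200,13.500]
diag = √(8.5²+11.4²+20.3²) = √614.3 = 24.785


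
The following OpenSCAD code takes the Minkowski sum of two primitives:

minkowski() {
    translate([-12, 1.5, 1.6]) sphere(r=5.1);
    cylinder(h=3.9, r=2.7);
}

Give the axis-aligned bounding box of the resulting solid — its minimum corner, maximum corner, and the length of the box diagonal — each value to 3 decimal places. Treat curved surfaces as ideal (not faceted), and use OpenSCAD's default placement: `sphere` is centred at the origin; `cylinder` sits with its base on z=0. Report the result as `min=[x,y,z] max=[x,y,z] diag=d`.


min=[-19.800,-6.300,-3.500] max=[-4.200,9.300,10.600] diag=26.183

A = translate([-12, 1.5, 1.6]) sphere(r=5.1) → bbox [-17.1,-3.6,-3.5] .. [-6.9,6.6,6.7]
B = cylinder(h=3.9, r=2.7) → bbox [-2.7,-2.7,0] .. [2.7,2.7,3.9]
lo = A.lo+B.lo = [-17.1-2.7, -3.6-2.7, -3.5+0] = [-19.800,-6.300,-3.500]
hi = A.hi+B.hi = [-6.9+2.7, 6.6+2.7, 6.7+3.9] = [-4.200,9.300,10.600]
diag = √(15.6²+15.6²+14.1²) = √685.53 = 26.183


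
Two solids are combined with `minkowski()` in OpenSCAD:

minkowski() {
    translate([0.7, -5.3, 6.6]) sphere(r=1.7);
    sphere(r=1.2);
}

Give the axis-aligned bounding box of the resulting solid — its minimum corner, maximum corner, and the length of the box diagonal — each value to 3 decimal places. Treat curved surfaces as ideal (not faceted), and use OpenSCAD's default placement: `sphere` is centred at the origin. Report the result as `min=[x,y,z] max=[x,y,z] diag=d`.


min=[-2.200,-8.200,3.700] max=[3.600,-2.400,9.500] diag=10.046

A = translate([0.7, -5.3, 6.6]) sphere(r=1.7) → bbox [-1,-7,4.9] .. [2.4,-3.6,8.3]
B = sphere(r=1.2) → bbox [-1.2,-1.2,-1.2] .. [1.2,1.2,1.2]
lo = A.lo+B.lo = [-1-1.2, -7-1.2, 4.9-1.2] = [-2.200,-8.200,3.700]
hi = A.hi+B.hi = [2.4+1.2, -3.6+1.2, 8.3+1.2] = [3.600,-2.400,9.500]
diag = √(5.8²+5.8²+5.8²) = √100.92 = 10.046


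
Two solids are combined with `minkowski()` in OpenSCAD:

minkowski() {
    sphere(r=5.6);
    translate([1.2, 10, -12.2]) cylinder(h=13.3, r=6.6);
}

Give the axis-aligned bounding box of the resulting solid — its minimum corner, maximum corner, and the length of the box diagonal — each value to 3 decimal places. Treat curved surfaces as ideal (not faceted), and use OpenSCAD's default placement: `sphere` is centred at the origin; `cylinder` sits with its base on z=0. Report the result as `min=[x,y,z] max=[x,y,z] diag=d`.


A = translate([1.2, 10, -12.2]) cylinder(h=13.3, r=6.6) → bbox [-5.4,3.4,-12.2] .. [7.8,16.6,1.1]
B = sphere(r=5.6) → bbox [-5.6,-5.6,-5.6] .. [5.6,5.6,5.6]
lo = A.lo+B.lo = [-5.4-5.6, 3.4-5.6, -12.2-5.6] = [-11.000,-2.200,-17.800]
hi = A.hi+B.hi = [7.8+5.6, 16.6+5.6, 1.1+5.6] = [13.400,22.200,6.700]
diag = √(24.4²+24.4²+24.5²) = √1790.97 = 42.320

min=[-11.000,-2.200,-17.800] max=[13.400,22.200,6.700] diag=42.320


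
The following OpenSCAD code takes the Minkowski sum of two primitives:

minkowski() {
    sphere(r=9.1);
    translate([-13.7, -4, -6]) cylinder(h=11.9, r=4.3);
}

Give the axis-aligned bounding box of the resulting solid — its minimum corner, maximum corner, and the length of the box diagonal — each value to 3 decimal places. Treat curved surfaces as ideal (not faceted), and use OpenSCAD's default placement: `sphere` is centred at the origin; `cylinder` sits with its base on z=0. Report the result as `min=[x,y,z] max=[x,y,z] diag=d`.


min=[-27.100,-17.400,-15.100] max=[-0.300,9.400,15.000] diag=48.399

A = translate([-13.7, -4, -6]) cylinder(h=11.9, r=4.3) → bbox [-18,-8.3,-6] .. [-9.4,0.3,5.9]
B = sphere(r=9.1) → bbox [-9.1,-9.1,-9.1] .. [9.1,9.1,9.1]
lo = A.lo+B.lo = [-18-9.1, -8.3-9.1, -6-9.1] = [-27.100,-17.400,-15.100]
hi = A.hi+B.hi = [-9.4+9.1, 0.3+9.1, 5.9+9.1] = [-0.300,9.400,15.000]
diag = √(26.8²+26.8²+30.1²) = √2342.49 = 48.399


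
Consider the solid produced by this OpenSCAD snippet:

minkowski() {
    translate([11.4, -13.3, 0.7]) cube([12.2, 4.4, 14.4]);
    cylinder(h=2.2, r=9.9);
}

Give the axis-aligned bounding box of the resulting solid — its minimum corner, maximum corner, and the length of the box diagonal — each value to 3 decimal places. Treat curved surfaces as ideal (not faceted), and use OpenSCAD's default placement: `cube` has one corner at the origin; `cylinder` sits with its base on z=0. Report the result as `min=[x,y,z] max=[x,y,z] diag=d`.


A = translate([11.4, -13.3, 0.7]) cube([12.2, 4.4, 14.4]) → bbox [11.4,-13.3,0.7] .. [23.6,-8.9,15.1]
B = cylinder(h=2.2, r=9.9) → bbox [-9.9,-9.9,0] .. [9.9,9.9,2.2]
lo = A.lo+B.lo = [11.4-9.9, -13.3-9.9, 0.7+0] = [1.500,-23.200,0.700]
hi = A.hi+B.hi = [23.6+9.9, -8.9+9.9, 15.1+2.2] = [33.500,1.000,17.300]
diag = √(32²+24.2²+16.6²) = √1885.2 = 43.419

min=[1.500,-23.200,0.700] max=[33.500,1.000,17.300] diag=43.419


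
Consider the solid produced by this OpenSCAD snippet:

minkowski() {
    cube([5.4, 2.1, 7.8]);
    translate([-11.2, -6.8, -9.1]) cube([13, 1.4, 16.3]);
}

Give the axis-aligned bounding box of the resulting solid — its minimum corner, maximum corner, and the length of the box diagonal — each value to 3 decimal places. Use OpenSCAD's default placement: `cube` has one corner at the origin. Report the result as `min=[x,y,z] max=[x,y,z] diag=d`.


min=[-11.200,-6.800,-9.100] max=[7.200,-3.300,15.000] diag=30.522

A = translate([-11.2, -6.8, -9.1]) cube([13, 1.4, 16.3]) → bbox [-11.2,-6.8,-9.1] .. [1.8,-5.4,7.2]
B = cube([5.4, 2.1, 7.8]) → bbox [0,0,0] .. [5.4,2.1,7.8]
lo = A.lo+B.lo = [-11.2+0, -6.8+0, -9.1+0] = [-11.200,-6.800,-9.100]
hi = A.hi+B.hi = [1.8+5.4, -5.4+2.1, 7.2+7.8] = [7.200,-3.300,15.000]
diag = √(18.4²+3.5²+24.1²) = √931.62 = 30.522


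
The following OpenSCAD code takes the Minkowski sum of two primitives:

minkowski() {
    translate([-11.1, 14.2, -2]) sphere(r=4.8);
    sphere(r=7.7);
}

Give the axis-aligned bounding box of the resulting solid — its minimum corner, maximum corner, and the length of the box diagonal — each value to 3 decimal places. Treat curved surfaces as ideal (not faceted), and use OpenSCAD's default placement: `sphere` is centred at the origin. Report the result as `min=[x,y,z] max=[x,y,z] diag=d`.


A = translate([-11.1, 14.2, -2]) sphere(r=4.8) → bbox [-15.9,9.4,-6.8] .. [-6.3,19,2.8]
B = sphere(r=7.7) → bbox [-7.7,-7.7,-7.7] .. [7.7,7.7,7.7]
lo = A.lo+B.lo = [-15.9-7.7, 9.4-7.7, -6.8-7.7] = [-23.600,1.700,-14.500]
hi = A.hi+B.hi = [-6.3+7.7, 19+7.7, 2.8+7.7] = [1.400,26.700,10.500]
diag = √(25²+25²+25²) = √1875 = 43.301

min=[-23.600,1.700,-14.500] max=[1.400,26.700,10.500] diag=43.301


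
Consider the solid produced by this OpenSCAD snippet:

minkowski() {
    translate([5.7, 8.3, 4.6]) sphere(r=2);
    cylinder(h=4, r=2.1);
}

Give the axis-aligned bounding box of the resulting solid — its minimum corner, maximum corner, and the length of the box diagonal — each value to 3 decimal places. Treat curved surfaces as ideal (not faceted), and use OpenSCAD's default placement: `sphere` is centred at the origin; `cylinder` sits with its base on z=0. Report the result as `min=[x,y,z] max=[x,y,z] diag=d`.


A = translate([5.7, 8.3, 4.6]) sphere(r=2) → bbox [3.7,6.3,2.6] .. [7.7,10.3,6.6]
B = cylinder(h=4, r=2.1) → bbox [-2.1,-2.1,0] .. [2.1,2.1,4]
lo = A.lo+B.lo = [3.7-2.1, 6.3-2.1, 2.6+0] = [1.600,4.200,2.600]
hi = A.hi+B.hi = [7.7+2.1, 10.3+2.1, 6.6+4] = [9.800,12.400,10.600]
diag = √(8.2²+8.2²+8²) = √198.48 = 14.088

min=[1.600,4.200,2.600] max=[9.800,12.400,10.600] diag=14.088


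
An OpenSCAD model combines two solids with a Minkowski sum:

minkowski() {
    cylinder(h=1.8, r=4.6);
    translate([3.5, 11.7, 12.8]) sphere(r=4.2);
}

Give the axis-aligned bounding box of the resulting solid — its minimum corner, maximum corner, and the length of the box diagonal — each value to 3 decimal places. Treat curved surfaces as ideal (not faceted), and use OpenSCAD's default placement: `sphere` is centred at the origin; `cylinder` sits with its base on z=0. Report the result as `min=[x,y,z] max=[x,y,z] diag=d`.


A = translate([3.5, 11.7, 12.8]) sphere(r=4.2) → bbox [-0.7,7.5,8.6] .. [7.7,15.9,17]
B = cylinder(h=1.8, r=4.6) → bbox [-4.6,-4.6,0] .. [4.6,4.6,1.8]
lo = A.lo+B.lo = [-0.7-4.6, 7.5-4.6, 8.6+0] = [-5.300,2.900,8.600]
hi = A.hi+B.hi = [7.7+4.6, 15.9+4.6, 17+1.8] = [12.300,20.500,18.800]
diag = √(17.6²+17.6²+10.2²) = √723.56 = 26.899

min=[-5.300,2.900,8.600] max=[12.300,20.500,18.800] diag=26.899


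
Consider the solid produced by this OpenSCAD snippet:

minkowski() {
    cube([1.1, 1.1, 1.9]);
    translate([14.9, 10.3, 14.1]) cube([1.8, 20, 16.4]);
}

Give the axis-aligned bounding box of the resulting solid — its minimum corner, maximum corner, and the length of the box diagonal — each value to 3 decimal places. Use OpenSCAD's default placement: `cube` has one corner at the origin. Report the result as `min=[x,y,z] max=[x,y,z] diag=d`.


A = translate([14.9, 10.3, 14.1]) cube([1.8, 20, 16.4]) → bbox [14.9,10.3,14.1] .. [16.7,30.3,30.5]
B = cube([1.1, 1.1, 1.9]) → bbox [0,0,0] .. [1.1,1.1,1.9]
lo = A.lo+B.lo = [14.9+0, 10.3+0, 14.1+0] = [14.900,10.300,14.100]
hi = A.hi+B.hi = [16.7+1.1, 30.3+1.1, 30.5+1.9] = [17.800,31.400,32.400]
diag = √(2.9²+21.1²+18.3²) = √788.51 = 28.080

min=[14.900,10.300,14.100] max=[17.800,31.400,32.400] diag=28.080


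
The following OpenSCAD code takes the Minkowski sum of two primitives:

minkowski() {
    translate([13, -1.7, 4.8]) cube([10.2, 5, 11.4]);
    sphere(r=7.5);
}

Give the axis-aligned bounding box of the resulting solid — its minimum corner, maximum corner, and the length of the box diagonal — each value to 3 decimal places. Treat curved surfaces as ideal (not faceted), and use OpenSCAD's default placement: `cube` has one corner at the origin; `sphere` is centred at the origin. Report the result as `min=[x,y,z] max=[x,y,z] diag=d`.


A = translate([13, -1.7, 4.8]) cube([10.2, 5, 11.4]) → bbox [13,-1.7,4.8] .. [23.2,3.3,16.2]
B = sphere(r=7.5) → bbox [-7.5,-7.5,-7.5] .. [7.5,7.5,7.5]
lo = A.lo+B.lo = [13-7.5, -1.7-7.5, 4.8-7.5] = [5.500,-9.200,-2.700]
hi = A.hi+B.hi = [23.2+7.5, 3.3+7.5, 16.2+7.5] = [30.700,10.800,23.700]
diag = √(25.2²+20²+26.4²) = √1732 = 41.617

min=[5.500,-9.200,-2.700] max=[30.700,10.800,23.700] diag=41.617


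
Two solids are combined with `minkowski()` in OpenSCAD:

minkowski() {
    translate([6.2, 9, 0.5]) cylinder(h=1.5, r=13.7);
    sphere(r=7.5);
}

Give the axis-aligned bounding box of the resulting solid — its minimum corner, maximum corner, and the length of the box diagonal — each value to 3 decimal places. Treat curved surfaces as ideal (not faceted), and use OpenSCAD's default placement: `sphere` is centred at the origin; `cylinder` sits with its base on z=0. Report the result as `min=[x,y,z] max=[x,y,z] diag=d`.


A = translate([6.2, 9, 0.5]) cylinder(h=1.5, r=13.7) → bbox [-7.5,-4.7,0.5] .. [19.9,22.7,2]
B = sphere(r=7.5) → bbox [-7.5,-7.5,-7.5] .. [7.5,7.5,7.5]
lo = A.lo+B.lo = [-7.5-7.5, -4.7-7.5, 0.5-7.5] = [-15.000,-12.200,-7.000]
hi = A.hi+B.hi = [19.9+7.5, 22.7+7.5, 2+7.5] = [27.400,30.200,9.500]
diag = √(42.4²+42.4²+16.5²) = √3867.77 = 62.191

min=[-15.000,-12.200,-7.000] max=[27.400,30.200,9.500] diag=62.191


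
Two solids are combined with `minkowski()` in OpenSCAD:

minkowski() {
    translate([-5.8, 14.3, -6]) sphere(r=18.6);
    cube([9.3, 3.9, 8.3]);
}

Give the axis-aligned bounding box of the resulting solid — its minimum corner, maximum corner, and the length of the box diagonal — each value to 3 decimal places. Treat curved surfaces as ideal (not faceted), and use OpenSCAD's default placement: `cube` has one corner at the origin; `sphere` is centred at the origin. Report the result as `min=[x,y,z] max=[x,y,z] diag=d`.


A = translate([-5.8, 14.3, -6]) sphere(r=18.6) → bbox [-24.4,-4.3,-24.6] .. [12.8,32.9,12.6]
B = cube([9.3, 3.9, 8.3]) → bbox [0,0,0] .. [9.3,3.9,8.3]
lo = A.lo+B.lo = [-24.4+0, -4.3+0, -24.6+0] = [-24.400,-4.300,-24.600]
hi = A.hi+B.hi = [12.8+9.3, 32.9+3.9, 12.6+8.3] = [22.100,36.800,20.900]
diag = √(46.5²+41.1²+45.5²) = √5921.71 = 76.953

min=[-24.400,-4.300,-24.600] max=[22.100,36.800,20.900] diag=76.953


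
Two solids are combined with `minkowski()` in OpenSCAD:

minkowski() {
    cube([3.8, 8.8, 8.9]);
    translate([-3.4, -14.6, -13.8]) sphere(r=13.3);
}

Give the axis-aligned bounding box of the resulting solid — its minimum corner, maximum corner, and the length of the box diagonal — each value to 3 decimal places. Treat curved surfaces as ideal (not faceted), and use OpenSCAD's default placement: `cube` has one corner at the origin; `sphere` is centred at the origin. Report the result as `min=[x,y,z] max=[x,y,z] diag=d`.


min=[-16.700,-27.900,-27.100] max=[13.700,7.500,8.400] diag=58.631

A = translate([-3.4, -14.6, -13.8]) sphere(r=13.3) → bbox [-16.7,-27.9,-27.1] .. [9.9,-1.3,-0.5]
B = cube([3.8, 8.8, 8.9]) → bbox [0,0,0] .. [3.8,8.8,8.9]
lo = A.lo+B.lo = [-16.7+0, -27.9+0, -27.1+0] = [-16.700,-27.900,-27.100]
hi = A.hi+B.hi = [9.9+3.8, -1.3+8.8, -0.5+8.9] = [13.700,7.500,8.400]
diag = √(30.4²+35.4²+35.5²) = √3437.57 = 58.631


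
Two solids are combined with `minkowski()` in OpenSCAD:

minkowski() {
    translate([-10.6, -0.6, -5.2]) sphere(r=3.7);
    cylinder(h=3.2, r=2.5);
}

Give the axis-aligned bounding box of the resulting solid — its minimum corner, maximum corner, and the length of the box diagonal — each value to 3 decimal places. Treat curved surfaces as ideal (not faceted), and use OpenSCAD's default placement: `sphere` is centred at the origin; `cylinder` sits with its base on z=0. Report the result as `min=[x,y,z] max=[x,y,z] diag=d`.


min=[-16.800,-6.800,-8.900] max=[-4.400,5.600,1.700] diag=20.491

A = translate([-10.6, -0.6, -5.2]) sphere(r=3.7) → bbox [-14.3,-4.3,-8.9] .. [-6.9,3.1,-1.5]
B = cylinder(h=3.2, r=2.5) → bbox [-2.5,-2.5,0] .. [2.5,2.5,3.2]
lo = A.lo+B.lo = [-14.3-2.5, -4.3-2.5, -8.9+0] = [-16.800,-6.800,-8.900]
hi = A.hi+B.hi = [-6.9+2.5, 3.1+2.5, -1.5+3.2] = [-4.400,5.600,1.700]
diag = √(12.4²+12.4²+10.6²) = √419.88 = 20.491


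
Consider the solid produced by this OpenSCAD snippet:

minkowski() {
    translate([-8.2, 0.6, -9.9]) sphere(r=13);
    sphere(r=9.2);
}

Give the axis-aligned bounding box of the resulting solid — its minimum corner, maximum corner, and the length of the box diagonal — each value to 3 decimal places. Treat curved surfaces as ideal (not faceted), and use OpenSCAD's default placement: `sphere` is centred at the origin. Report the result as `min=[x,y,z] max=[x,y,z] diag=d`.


A = translate([-8.2, 0.6, -9.9]) sphere(r=13) → bbox [-21.2,-12.4,-22.9] .. [4.8,13.6,3.1]
B = sphere(r=9.2) → bbox [-9.2,-9.2,-9.2] .. [9.2,9.2,9.2]
lo = A.lo+B.lo = [-21.2-9.2, -12.4-9.2, -22.9-9.2] = [-30.400,-21.600,-32.100]
hi = A.hi+B.hi = [4.8+9.2, 13.6+9.2, 3.1+9.2] = [14.000,22.800,12.300]
diag = √(44.4²+44.4²+44.4²) = √5914.08 = 76.903

min=[-30.400,-21.600,-32.100] max=[14.000,22.800,12.300] diag=76.903


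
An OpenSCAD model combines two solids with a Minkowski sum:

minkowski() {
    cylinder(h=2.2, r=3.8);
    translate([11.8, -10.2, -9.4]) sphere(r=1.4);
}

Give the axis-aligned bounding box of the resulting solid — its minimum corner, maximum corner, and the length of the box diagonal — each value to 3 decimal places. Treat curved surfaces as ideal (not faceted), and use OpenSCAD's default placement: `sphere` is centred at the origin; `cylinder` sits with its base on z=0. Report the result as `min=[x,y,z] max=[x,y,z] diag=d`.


min=[6.600,-15.400,-10.800] max=[17.000,-5.000,-5.800] diag=15.534

A = translate([11.8, -10.2, -9.4]) sphere(r=1.4) → bbox [10.4,-11.6,-10.8] .. [13.2,-8.8,-8]
B = cylinder(h=2.2, r=3.8) → bbox [-3.8,-3.8,0] .. [3.8,3.8,2.2]
lo = A.lo+B.lo = [10.4-3.8, -11.6-3.8, -10.8+0] = [6.600,-15.400,-10.800]
hi = A.hi+B.hi = [13.2+3.8, -8.8+3.8, -8+2.2] = [17.000,-5.000,-5.800]
diag = √(10.4²+10.4²+5²) = √241.32 = 15.534


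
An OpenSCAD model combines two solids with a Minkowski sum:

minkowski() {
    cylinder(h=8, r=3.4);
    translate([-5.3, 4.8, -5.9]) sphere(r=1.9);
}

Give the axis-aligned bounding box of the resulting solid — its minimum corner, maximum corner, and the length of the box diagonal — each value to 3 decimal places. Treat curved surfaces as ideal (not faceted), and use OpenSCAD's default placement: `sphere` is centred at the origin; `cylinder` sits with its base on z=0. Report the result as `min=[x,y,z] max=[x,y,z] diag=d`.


min=[-10.600,-0.500,-7.800] max=[0.000,10.100,4.000] diag=19.078

A = translate([-5.3, 4.8, -5.9]) sphere(r=1.9) → bbox [-7.2,2.9,-7.8] .. [-3.4,6.7,-4]
B = cylinder(h=8, r=3.4) → bbox [-3.4,-3.4,0] .. [3.4,3.4,8]
lo = A.lo+B.lo = [-7.2-3.4, 2.9-3.4, -7.8+0] = [-10.600,-0.500,-7.800]
hi = A.hi+B.hi = [-3.4+3.4, 6.7+3.4, -4+8] = [0.000,10.100,4.000]
diag = √(10.6²+10.6²+11.8²) = √363.96 = 19.078


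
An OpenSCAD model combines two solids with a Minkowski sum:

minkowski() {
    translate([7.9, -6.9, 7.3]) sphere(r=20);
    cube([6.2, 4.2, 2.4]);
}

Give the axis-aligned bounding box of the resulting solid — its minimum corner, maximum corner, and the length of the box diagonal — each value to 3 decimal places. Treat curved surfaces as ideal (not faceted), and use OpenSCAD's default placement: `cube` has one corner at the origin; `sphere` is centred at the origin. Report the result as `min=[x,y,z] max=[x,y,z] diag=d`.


A = translate([7.9, -6.9, 7.3]) sphere(r=20) → bbox [-12.1,-26.9,-12.7] .. [27.9,13.1,27.3]
B = cube([6.2, 4.2, 2.4]) → bbox [0,0,0] .. [6.2,4.2,2.4]
lo = A.lo+B.lo = [-12.1+0, -26.9+0, -12.7+0] = [-12.100,-26.900,-12.700]
hi = A.hi+B.hi = [27.9+6.2, 13.1+4.2, 27.3+2.4] = [34.100,17.300,29.700]
diag = √(46.2²+44.2²+42.4²) = √5885.84 = 76.719

min=[-12.100,-26.900,-12.700] max=[34.100,17.300,29.700] diag=76.719


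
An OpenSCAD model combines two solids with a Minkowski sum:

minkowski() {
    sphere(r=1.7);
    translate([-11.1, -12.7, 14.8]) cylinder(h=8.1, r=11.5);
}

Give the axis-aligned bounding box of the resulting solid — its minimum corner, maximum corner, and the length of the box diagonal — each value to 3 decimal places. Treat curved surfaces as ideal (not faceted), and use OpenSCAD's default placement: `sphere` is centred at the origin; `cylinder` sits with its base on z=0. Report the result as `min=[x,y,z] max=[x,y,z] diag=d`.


min=[-24.300,-25.900,13.100] max=[2.100,0.500,24.600] diag=39.066

A = translate([-11.1, -12.7, 14.8]) cylinder(h=8.1, r=11.5) → bbox [-22.6,-24.2,14.8] .. [0.4,-1.2,22.9]
B = sphere(r=1.7) → bbox [-1.7,-1.7,-1.7] .. [1.7,1.7,1.7]
lo = A.lo+B.lo = [-22.6-1.7, -24.2-1.7, 14.8-1.7] = [-24.300,-25.900,13.100]
hi = A.hi+B.hi = [0.4+1.7, -1.2+1.7, 22.9+1.7] = [2.100,0.500,24.600]
diag = √(26.4²+26.4²+11.5²) = √1526.17 = 39.066
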